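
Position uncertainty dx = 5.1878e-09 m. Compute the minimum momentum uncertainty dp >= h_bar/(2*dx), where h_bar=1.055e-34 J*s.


dp = h_bar / (2 * dx)
= 1.055e-34 / (2 * 5.1878e-09)
= 1.055e-34 / 1.0376e-08
= 1.0168e-26 kg*m/s

1.0168e-26


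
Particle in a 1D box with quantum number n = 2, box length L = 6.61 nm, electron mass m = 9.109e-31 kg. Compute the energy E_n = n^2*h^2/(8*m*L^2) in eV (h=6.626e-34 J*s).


E = n^2 * h^2 / (8 * m * L^2)
= 2^2 * (6.626e-34)^2 / (8 * 9.109e-31 * (6.61e-9)^2)
= 4 * 4.3904e-67 / (8 * 9.109e-31 * 4.3692e-17)
= 5.5157e-21 J
= 0.0344 eV

0.0344


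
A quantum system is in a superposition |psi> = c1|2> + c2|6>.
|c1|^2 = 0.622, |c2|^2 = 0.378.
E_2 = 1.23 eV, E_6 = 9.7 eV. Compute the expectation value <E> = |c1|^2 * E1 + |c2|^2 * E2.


<E> = |c1|^2 * E1 + |c2|^2 * E2
= 0.622 * 1.23 + 0.378 * 9.7
= 0.7651 + 3.6666
= 4.4317 eV

4.4317


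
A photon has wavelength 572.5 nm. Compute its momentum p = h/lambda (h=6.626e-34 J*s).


p = h / lambda
= 6.626e-34 / (572.5e-9)
= 6.626e-34 / 5.7250e-07
= 1.1574e-27 kg*m/s

1.1574e-27


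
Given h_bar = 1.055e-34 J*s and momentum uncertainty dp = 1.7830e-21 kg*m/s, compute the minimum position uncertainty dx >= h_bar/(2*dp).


dx = h_bar / (2 * dp)
= 1.055e-34 / (2 * 1.7830e-21)
= 1.055e-34 / 3.5660e-21
= 2.9585e-14 m

2.9585e-14


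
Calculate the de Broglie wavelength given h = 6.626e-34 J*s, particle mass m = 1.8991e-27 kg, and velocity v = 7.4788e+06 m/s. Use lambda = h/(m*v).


lambda = h / (m * v)
= 6.626e-34 / (1.8991e-27 * 7.4788e+06)
= 6.626e-34 / 1.4203e-20
= 4.6652e-14 m

4.6652e-14


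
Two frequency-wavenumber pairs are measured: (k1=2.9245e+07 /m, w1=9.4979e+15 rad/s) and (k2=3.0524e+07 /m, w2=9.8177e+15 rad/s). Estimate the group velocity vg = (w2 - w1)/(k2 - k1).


vg = (w2 - w1) / (k2 - k1)
= (9.8177e+15 - 9.4979e+15) / (3.0524e+07 - 2.9245e+07)
= 3.1980e+14 / 1.2790e+06
= 2.5004e+08 m/s

2.5004e+08


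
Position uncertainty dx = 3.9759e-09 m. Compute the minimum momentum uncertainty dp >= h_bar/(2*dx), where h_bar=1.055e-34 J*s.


dp = h_bar / (2 * dx)
= 1.055e-34 / (2 * 3.9759e-09)
= 1.055e-34 / 7.9518e-09
= 1.3267e-26 kg*m/s

1.3267e-26


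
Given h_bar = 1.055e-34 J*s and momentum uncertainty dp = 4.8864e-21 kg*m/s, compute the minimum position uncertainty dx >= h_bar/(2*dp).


dx = h_bar / (2 * dp)
= 1.055e-34 / (2 * 4.8864e-21)
= 1.055e-34 / 9.7728e-21
= 1.0795e-14 m

1.0795e-14


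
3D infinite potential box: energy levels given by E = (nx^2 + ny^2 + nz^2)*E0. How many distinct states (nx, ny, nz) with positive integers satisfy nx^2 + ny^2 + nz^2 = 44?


Enumerate all (nx, ny, nz) with nx^2 + ny^2 + nz^2 = 44:
(2,2,6)
(2,6,2)
(6,2,2)
Total degeneracy = 3

3


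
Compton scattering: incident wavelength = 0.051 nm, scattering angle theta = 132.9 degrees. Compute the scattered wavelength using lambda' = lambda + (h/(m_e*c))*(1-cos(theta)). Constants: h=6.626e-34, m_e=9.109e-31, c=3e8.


Compton wavelength: h/(m_e*c) = 2.4247e-12 m
d_lambda = 2.4247e-12 * (1 - cos(132.9 deg))
= 2.4247e-12 * 1.680721
= 4.0753e-12 m = 0.004075 nm
lambda' = 0.051 + 0.004075
= 0.055075 nm

0.055075


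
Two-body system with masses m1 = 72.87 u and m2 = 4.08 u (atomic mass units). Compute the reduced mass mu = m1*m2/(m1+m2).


mu = m1 * m2 / (m1 + m2)
= 72.87 * 4.08 / (72.87 + 4.08)
= 297.3096 / 76.95
= 3.8637 u

3.8637


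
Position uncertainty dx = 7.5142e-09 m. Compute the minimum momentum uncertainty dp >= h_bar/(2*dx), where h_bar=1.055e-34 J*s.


dp = h_bar / (2 * dx)
= 1.055e-34 / (2 * 7.5142e-09)
= 1.055e-34 / 1.5028e-08
= 7.0200e-27 kg*m/s

7.0200e-27


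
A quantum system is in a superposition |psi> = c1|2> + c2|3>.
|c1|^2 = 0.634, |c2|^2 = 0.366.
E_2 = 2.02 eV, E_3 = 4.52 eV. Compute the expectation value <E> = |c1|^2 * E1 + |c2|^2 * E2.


<E> = |c1|^2 * E1 + |c2|^2 * E2
= 0.634 * 2.02 + 0.366 * 4.52
= 1.2807 + 1.6543
= 2.935 eV

2.935


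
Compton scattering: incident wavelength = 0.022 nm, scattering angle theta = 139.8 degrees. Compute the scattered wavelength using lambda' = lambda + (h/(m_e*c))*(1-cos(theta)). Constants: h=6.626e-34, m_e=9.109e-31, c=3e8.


Compton wavelength: h/(m_e*c) = 2.4247e-12 m
d_lambda = 2.4247e-12 * (1 - cos(139.8 deg))
= 2.4247e-12 * 1.763796
= 4.2767e-12 m = 0.004277 nm
lambda' = 0.022 + 0.004277
= 0.026277 nm

0.026277


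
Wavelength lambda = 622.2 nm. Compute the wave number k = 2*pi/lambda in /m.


k = 2 * pi / lambda
= 6.2832 / (622.2e-9)
= 6.2832 / 6.2220e-07
= 1.0098e+07 /m

1.0098e+07


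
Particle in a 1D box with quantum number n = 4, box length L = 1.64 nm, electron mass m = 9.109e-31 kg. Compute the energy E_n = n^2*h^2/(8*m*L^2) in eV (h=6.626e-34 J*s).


E = n^2 * h^2 / (8 * m * L^2)
= 4^2 * (6.626e-34)^2 / (8 * 9.109e-31 * (1.64e-9)^2)
= 16 * 4.3904e-67 / (8 * 9.109e-31 * 2.6896e-18)
= 3.5841e-19 J
= 2.2372 eV

2.2372


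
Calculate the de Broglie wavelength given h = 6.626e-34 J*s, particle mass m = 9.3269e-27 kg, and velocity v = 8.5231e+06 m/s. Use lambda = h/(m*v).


lambda = h / (m * v)
= 6.626e-34 / (9.3269e-27 * 8.5231e+06)
= 6.626e-34 / 7.9494e-20
= 8.3352e-15 m

8.3352e-15


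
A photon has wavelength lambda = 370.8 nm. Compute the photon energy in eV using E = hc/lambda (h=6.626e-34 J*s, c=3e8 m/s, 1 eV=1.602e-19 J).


E = hc / lambda
= (6.626e-34)(3e8) / (370.8e-9)
= 1.9878e-25 / 3.7080e-07
= 5.3608e-19 J
Converting to eV: 5.3608e-19 / 1.602e-19
= 3.3463 eV

3.3463


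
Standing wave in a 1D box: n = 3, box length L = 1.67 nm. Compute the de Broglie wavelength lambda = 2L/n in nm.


lambda = 2L / n
= 2 * 1.67 / 3
= 3.34 / 3
= 1.1133 nm

1.1133


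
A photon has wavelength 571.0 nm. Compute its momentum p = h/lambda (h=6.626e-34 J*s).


p = h / lambda
= 6.626e-34 / (571.0e-9)
= 6.626e-34 / 5.7100e-07
= 1.1604e-27 kg*m/s

1.1604e-27


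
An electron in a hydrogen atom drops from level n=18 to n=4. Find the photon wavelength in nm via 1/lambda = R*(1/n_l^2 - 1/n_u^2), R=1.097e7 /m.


1/lambda = R * (1/n_l^2 - 1/n_u^2)
= 1.097e7 * (1/4^2 - 1/18^2)
= 1.097e7 * (0.0625 - 0.003086)
= 1.097e7 * 0.059414
= 6.5177e+05 /m
lambda = 1 / 6.5177e+05 = 1534.2907 nm

1534.2907


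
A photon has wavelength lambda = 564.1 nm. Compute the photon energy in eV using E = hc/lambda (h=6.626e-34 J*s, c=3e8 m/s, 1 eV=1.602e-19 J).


E = hc / lambda
= (6.626e-34)(3e8) / (564.1e-9)
= 1.9878e-25 / 5.6410e-07
= 3.5238e-19 J
Converting to eV: 3.5238e-19 / 1.602e-19
= 2.1997 eV

2.1997


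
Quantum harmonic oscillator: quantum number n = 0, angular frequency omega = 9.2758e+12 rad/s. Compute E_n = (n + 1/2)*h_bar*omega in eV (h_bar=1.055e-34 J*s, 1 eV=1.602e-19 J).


E = (n + 1/2) * h_bar * omega
= (0 + 0.5) * 1.055e-34 * 9.2758e+12
= 0.5 * 9.7860e-22
= 4.8930e-22 J
= 0.0031 eV

0.0031


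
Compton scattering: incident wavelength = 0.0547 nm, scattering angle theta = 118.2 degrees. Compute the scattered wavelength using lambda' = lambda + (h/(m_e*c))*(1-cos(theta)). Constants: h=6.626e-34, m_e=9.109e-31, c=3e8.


Compton wavelength: h/(m_e*c) = 2.4247e-12 m
d_lambda = 2.4247e-12 * (1 - cos(118.2 deg))
= 2.4247e-12 * 1.472551
= 3.5705e-12 m = 0.003571 nm
lambda' = 0.0547 + 0.003571
= 0.058271 nm

0.058271


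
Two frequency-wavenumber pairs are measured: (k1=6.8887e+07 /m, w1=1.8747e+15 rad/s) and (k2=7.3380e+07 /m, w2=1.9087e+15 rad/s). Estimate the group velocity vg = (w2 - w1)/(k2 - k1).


vg = (w2 - w1) / (k2 - k1)
= (1.9087e+15 - 1.8747e+15) / (7.3380e+07 - 6.8887e+07)
= 3.4000e+13 / 4.4930e+06
= 7.5673e+06 m/s

7.5673e+06


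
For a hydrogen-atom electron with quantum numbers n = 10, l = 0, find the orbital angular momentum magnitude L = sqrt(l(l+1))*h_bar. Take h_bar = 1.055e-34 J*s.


L = sqrt(l*(l+1)) * h_bar
= sqrt(0 * 1) * 1.055e-34
= sqrt(0) * 1.055e-34
= 0.0 * 1.055e-34
= 0.0000e+00 J*s

0.0000e+00


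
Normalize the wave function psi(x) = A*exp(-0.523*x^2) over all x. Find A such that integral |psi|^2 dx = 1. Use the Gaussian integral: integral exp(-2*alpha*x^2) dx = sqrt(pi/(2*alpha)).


integral |psi|^2 dx = A^2 * sqrt(pi/(2*alpha)) = 1
A^2 = sqrt(2*alpha/pi)
= sqrt(2 * 0.523 / pi)
= 0.57702
A = sqrt(0.57702)
= 0.7596

0.7596


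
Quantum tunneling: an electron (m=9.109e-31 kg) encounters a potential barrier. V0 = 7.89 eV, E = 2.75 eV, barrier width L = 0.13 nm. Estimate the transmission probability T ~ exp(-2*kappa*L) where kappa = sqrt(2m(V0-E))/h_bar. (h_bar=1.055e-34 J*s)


V0 - E = 5.14 eV = 8.2343e-19 J
kappa = sqrt(2 * m * (V0-E)) / h_bar
= sqrt(2 * 9.109e-31 * 8.2343e-19) / 1.055e-34
= 1.1609e+10 /m
2*kappa*L = 2 * 1.1609e+10 * 0.13e-9
= 3.0185
T = exp(-3.0185) = 4.887690e-02

4.887690e-02


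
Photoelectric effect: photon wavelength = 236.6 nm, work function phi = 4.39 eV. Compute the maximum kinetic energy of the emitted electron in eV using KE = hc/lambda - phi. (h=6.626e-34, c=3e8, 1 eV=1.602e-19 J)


E_photon = hc / lambda
= (6.626e-34)(3e8) / (236.6e-9)
= 8.4015e-19 J
= 5.2444 eV
KE = E_photon - phi
= 5.2444 - 4.39
= 0.8544 eV

0.8544


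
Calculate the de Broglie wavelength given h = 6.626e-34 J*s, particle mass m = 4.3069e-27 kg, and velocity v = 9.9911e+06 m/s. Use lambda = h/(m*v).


lambda = h / (m * v)
= 6.626e-34 / (4.3069e-27 * 9.9911e+06)
= 6.626e-34 / 4.3031e-20
= 1.5398e-14 m

1.5398e-14


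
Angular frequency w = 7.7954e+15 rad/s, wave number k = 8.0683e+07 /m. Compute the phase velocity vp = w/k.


vp = w / k
= 7.7954e+15 / 8.0683e+07
= 9.6618e+07 m/s

9.6618e+07


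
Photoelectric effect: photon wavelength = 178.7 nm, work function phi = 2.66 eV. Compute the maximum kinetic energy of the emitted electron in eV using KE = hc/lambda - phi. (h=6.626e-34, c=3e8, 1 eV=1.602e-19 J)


E_photon = hc / lambda
= (6.626e-34)(3e8) / (178.7e-9)
= 1.1124e-18 J
= 6.9436 eV
KE = E_photon - phi
= 6.9436 - 2.66
= 4.2836 eV

4.2836


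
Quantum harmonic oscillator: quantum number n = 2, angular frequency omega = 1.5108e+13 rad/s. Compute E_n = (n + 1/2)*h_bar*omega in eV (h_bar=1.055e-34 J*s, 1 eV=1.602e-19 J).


E = (n + 1/2) * h_bar * omega
= (2 + 0.5) * 1.055e-34 * 1.5108e+13
= 2.5 * 1.5939e-21
= 3.9847e-21 J
= 0.0249 eV

0.0249


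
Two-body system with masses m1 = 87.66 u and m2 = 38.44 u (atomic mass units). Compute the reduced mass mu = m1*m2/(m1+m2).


mu = m1 * m2 / (m1 + m2)
= 87.66 * 38.44 / (87.66 + 38.44)
= 3369.6504 / 126.1
= 26.722 u

26.722


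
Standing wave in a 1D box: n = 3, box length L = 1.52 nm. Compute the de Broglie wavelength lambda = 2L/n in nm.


lambda = 2L / n
= 2 * 1.52 / 3
= 3.04 / 3
= 1.0133 nm

1.0133


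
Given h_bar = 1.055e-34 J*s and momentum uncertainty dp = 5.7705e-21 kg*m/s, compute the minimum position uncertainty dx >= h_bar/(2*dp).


dx = h_bar / (2 * dp)
= 1.055e-34 / (2 * 5.7705e-21)
= 1.055e-34 / 1.1541e-20
= 9.1413e-15 m

9.1413e-15


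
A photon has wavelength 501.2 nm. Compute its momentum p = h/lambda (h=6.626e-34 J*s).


p = h / lambda
= 6.626e-34 / (501.2e-9)
= 6.626e-34 / 5.0120e-07
= 1.3220e-27 kg*m/s

1.3220e-27


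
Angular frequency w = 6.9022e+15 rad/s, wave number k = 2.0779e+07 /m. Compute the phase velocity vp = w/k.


vp = w / k
= 6.9022e+15 / 2.0779e+07
= 3.3217e+08 m/s

3.3217e+08


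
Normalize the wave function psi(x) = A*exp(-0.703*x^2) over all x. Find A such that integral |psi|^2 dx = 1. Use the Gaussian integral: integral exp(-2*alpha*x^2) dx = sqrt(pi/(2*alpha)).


integral |psi|^2 dx = A^2 * sqrt(pi/(2*alpha)) = 1
A^2 = sqrt(2*alpha/pi)
= sqrt(2 * 0.703 / pi)
= 0.668987
A = sqrt(0.668987)
= 0.8179

0.8179


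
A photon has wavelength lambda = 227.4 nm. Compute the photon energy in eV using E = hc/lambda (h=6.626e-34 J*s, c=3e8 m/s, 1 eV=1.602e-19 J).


E = hc / lambda
= (6.626e-34)(3e8) / (227.4e-9)
= 1.9878e-25 / 2.2740e-07
= 8.7414e-19 J
Converting to eV: 8.7414e-19 / 1.602e-19
= 5.4566 eV

5.4566


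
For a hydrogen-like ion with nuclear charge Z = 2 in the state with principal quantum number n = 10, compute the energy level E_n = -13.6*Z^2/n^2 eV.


E_n = -13.6 * Z^2 / n^2
= -13.6 * 2^2 / 10^2
= -13.6 * 4 / 100
= -0.544 eV

-0.544


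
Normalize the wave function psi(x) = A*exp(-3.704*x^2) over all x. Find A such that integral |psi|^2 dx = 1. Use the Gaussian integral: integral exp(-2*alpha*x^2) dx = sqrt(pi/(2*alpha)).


integral |psi|^2 dx = A^2 * sqrt(pi/(2*alpha)) = 1
A^2 = sqrt(2*alpha/pi)
= sqrt(2 * 3.704 / pi)
= 1.535591
A = sqrt(1.535591)
= 1.2392

1.2392


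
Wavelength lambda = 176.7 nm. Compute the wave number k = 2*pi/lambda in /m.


k = 2 * pi / lambda
= 6.2832 / (176.7e-9)
= 6.2832 / 1.7670e-07
= 3.5558e+07 /m

3.5558e+07


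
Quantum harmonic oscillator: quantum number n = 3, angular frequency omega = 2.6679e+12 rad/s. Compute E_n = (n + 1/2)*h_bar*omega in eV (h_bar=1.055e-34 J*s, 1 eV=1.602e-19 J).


E = (n + 1/2) * h_bar * omega
= (3 + 0.5) * 1.055e-34 * 2.6679e+12
= 3.5 * 2.8146e-22
= 9.8512e-22 J
= 0.0061 eV

0.0061


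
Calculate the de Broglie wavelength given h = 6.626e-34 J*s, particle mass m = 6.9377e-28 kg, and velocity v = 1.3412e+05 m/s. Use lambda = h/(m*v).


lambda = h / (m * v)
= 6.626e-34 / (6.9377e-28 * 1.3412e+05)
= 6.626e-34 / 9.3048e-23
= 7.1210e-12 m

7.1210e-12


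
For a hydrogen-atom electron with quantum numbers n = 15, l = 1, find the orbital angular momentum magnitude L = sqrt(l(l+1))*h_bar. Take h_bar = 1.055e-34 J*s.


L = sqrt(l*(l+1)) * h_bar
= sqrt(1 * 2) * 1.055e-34
= sqrt(2) * 1.055e-34
= 1.4142 * 1.055e-34
= 1.4920e-34 J*s

1.4920e-34


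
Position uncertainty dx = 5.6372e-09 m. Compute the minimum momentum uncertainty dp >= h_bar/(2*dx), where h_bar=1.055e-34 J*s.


dp = h_bar / (2 * dx)
= 1.055e-34 / (2 * 5.6372e-09)
= 1.055e-34 / 1.1274e-08
= 9.3575e-27 kg*m/s

9.3575e-27


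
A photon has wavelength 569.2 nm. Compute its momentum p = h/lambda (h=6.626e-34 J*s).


p = h / lambda
= 6.626e-34 / (569.2e-9)
= 6.626e-34 / 5.6920e-07
= 1.1641e-27 kg*m/s

1.1641e-27


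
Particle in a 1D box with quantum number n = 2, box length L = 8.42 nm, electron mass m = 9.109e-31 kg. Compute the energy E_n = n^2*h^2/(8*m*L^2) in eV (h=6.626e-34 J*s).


E = n^2 * h^2 / (8 * m * L^2)
= 2^2 * (6.626e-34)^2 / (8 * 9.109e-31 * (8.42e-9)^2)
= 4 * 4.3904e-67 / (8 * 9.109e-31 * 7.0896e-17)
= 3.3992e-21 J
= 0.0212 eV

0.0212


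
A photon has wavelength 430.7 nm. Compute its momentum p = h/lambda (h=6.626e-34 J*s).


p = h / lambda
= 6.626e-34 / (430.7e-9)
= 6.626e-34 / 4.3070e-07
= 1.5384e-27 kg*m/s

1.5384e-27


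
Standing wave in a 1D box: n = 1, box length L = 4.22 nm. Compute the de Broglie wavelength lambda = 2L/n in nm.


lambda = 2L / n
= 2 * 4.22 / 1
= 8.44 / 1
= 8.44 nm

8.44


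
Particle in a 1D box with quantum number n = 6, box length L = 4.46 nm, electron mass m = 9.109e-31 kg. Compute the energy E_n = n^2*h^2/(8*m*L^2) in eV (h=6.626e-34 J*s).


E = n^2 * h^2 / (8 * m * L^2)
= 6^2 * (6.626e-34)^2 / (8 * 9.109e-31 * (4.46e-9)^2)
= 36 * 4.3904e-67 / (8 * 9.109e-31 * 1.9892e-17)
= 1.0904e-19 J
= 0.6806 eV

0.6806


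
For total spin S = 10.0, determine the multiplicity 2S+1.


Spin multiplicity = 2S + 1
= 2 * 10.0 + 1
= 20.0 + 1
= 21

21


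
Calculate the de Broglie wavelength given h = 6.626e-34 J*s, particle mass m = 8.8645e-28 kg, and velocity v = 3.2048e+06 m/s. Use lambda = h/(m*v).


lambda = h / (m * v)
= 6.626e-34 / (8.8645e-28 * 3.2048e+06)
= 6.626e-34 / 2.8409e-21
= 2.3324e-13 m

2.3324e-13


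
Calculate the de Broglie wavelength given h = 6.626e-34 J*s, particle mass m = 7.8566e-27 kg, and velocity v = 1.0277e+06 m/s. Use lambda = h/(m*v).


lambda = h / (m * v)
= 6.626e-34 / (7.8566e-27 * 1.0277e+06)
= 6.626e-34 / 8.0742e-21
= 8.2064e-14 m

8.2064e-14


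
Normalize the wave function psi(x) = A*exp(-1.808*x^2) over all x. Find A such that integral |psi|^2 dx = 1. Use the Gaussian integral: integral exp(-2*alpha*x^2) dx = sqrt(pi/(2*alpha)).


integral |psi|^2 dx = A^2 * sqrt(pi/(2*alpha)) = 1
A^2 = sqrt(2*alpha/pi)
= sqrt(2 * 1.808 / pi)
= 1.072851
A = sqrt(1.072851)
= 1.0358

1.0358


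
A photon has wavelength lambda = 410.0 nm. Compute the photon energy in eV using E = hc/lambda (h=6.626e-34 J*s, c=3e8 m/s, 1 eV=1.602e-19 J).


E = hc / lambda
= (6.626e-34)(3e8) / (410.0e-9)
= 1.9878e-25 / 4.1000e-07
= 4.8483e-19 J
Converting to eV: 4.8483e-19 / 1.602e-19
= 3.0264 eV

3.0264


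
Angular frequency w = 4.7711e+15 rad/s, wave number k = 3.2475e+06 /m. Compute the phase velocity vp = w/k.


vp = w / k
= 4.7711e+15 / 3.2475e+06
= 1.4692e+09 m/s

1.4692e+09


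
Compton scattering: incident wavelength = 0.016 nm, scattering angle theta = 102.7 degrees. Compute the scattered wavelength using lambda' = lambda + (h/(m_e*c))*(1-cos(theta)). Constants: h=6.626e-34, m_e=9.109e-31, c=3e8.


Compton wavelength: h/(m_e*c) = 2.4247e-12 m
d_lambda = 2.4247e-12 * (1 - cos(102.7 deg))
= 2.4247e-12 * 1.219846
= 2.9578e-12 m = 0.002958 nm
lambda' = 0.016 + 0.002958
= 0.018958 nm

0.018958


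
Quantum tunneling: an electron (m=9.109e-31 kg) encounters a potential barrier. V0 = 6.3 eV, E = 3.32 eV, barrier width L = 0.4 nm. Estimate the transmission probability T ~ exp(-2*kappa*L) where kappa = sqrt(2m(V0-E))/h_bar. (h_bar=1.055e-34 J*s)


V0 - E = 2.98 eV = 4.7740e-19 J
kappa = sqrt(2 * m * (V0-E)) / h_bar
= sqrt(2 * 9.109e-31 * 4.7740e-19) / 1.055e-34
= 8.8397e+09 /m
2*kappa*L = 2 * 8.8397e+09 * 0.4e-9
= 7.0718
T = exp(-7.0718) = 8.487415e-04

8.487415e-04


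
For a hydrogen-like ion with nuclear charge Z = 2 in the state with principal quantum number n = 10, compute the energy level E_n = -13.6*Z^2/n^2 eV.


E_n = -13.6 * Z^2 / n^2
= -13.6 * 2^2 / 10^2
= -13.6 * 4 / 100
= -0.544 eV

-0.544


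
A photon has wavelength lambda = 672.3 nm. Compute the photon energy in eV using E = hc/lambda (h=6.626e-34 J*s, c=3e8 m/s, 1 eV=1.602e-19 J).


E = hc / lambda
= (6.626e-34)(3e8) / (672.3e-9)
= 1.9878e-25 / 6.7230e-07
= 2.9567e-19 J
Converting to eV: 2.9567e-19 / 1.602e-19
= 1.8456 eV

1.8456


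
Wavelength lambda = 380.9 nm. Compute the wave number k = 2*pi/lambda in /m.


k = 2 * pi / lambda
= 6.2832 / (380.9e-9)
= 6.2832 / 3.8090e-07
= 1.6496e+07 /m

1.6496e+07


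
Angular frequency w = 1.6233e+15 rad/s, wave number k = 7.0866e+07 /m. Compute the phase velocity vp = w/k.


vp = w / k
= 1.6233e+15 / 7.0866e+07
= 2.2907e+07 m/s

2.2907e+07


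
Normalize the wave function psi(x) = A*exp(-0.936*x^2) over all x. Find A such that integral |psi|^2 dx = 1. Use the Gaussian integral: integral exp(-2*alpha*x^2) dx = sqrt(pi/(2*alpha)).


integral |psi|^2 dx = A^2 * sqrt(pi/(2*alpha)) = 1
A^2 = sqrt(2*alpha/pi)
= sqrt(2 * 0.936 / pi)
= 0.77193
A = sqrt(0.77193)
= 0.8786

0.8786


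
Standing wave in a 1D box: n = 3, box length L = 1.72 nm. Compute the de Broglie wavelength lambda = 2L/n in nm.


lambda = 2L / n
= 2 * 1.72 / 3
= 3.44 / 3
= 1.1467 nm

1.1467


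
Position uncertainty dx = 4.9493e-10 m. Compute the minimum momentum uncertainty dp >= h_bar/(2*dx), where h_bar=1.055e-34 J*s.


dp = h_bar / (2 * dx)
= 1.055e-34 / (2 * 4.9493e-10)
= 1.055e-34 / 9.8986e-10
= 1.0658e-25 kg*m/s

1.0658e-25


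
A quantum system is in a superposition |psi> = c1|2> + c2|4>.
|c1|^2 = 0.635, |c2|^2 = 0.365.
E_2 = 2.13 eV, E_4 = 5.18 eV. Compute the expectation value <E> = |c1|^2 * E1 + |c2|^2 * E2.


<E> = |c1|^2 * E1 + |c2|^2 * E2
= 0.635 * 2.13 + 0.365 * 5.18
= 1.3525 + 1.8907
= 3.2432 eV

3.2432


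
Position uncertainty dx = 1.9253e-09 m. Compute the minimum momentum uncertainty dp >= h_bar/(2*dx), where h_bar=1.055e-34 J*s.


dp = h_bar / (2 * dx)
= 1.055e-34 / (2 * 1.9253e-09)
= 1.055e-34 / 3.8506e-09
= 2.7398e-26 kg*m/s

2.7398e-26


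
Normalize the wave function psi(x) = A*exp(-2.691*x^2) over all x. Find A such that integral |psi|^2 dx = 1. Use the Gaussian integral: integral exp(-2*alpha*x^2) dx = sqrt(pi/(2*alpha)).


integral |psi|^2 dx = A^2 * sqrt(pi/(2*alpha)) = 1
A^2 = sqrt(2*alpha/pi)
= sqrt(2 * 2.691 / pi)
= 1.308871
A = sqrt(1.308871)
= 1.1441

1.1441


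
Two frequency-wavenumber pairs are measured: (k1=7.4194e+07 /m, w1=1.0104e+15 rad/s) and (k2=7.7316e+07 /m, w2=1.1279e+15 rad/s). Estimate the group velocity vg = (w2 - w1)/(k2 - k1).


vg = (w2 - w1) / (k2 - k1)
= (1.1279e+15 - 1.0104e+15) / (7.7316e+07 - 7.4194e+07)
= 1.1750e+14 / 3.1220e+06
= 3.7636e+07 m/s

3.7636e+07


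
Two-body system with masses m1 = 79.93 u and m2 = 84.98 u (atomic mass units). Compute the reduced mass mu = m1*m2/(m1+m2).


mu = m1 * m2 / (m1 + m2)
= 79.93 * 84.98 / (79.93 + 84.98)
= 6792.4514 / 164.91
= 41.1888 u

41.1888


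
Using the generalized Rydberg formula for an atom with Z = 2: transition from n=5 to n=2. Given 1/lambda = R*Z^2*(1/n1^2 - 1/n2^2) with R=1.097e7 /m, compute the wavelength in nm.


1/lambda = R * Z^2 * (1/n1^2 - 1/n2^2)
= 1.097e7 * 2^2 * (1/2^2 - 1/5^2)
= 1.097e7 * 4 * (0.25 - 0.04)
= 9.2148e+06 /m
lambda = 1 / 9.2148e+06
= 108.5211 nm

108.5211


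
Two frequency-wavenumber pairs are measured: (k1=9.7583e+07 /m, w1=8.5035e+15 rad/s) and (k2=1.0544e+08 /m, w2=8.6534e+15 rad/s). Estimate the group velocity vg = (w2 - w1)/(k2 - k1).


vg = (w2 - w1) / (k2 - k1)
= (8.6534e+15 - 8.5035e+15) / (1.0544e+08 - 9.7583e+07)
= 1.4990e+14 / 7.8570e+06
= 1.9079e+07 m/s

1.9079e+07


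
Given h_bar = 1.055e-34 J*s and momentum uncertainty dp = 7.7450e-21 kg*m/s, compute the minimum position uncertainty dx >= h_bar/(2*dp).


dx = h_bar / (2 * dp)
= 1.055e-34 / (2 * 7.7450e-21)
= 1.055e-34 / 1.5490e-20
= 6.8108e-15 m

6.8108e-15


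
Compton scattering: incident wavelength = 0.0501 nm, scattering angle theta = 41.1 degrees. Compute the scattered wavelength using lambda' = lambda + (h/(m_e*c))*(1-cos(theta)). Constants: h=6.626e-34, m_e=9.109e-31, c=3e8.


Compton wavelength: h/(m_e*c) = 2.4247e-12 m
d_lambda = 2.4247e-12 * (1 - cos(41.1 deg))
= 2.4247e-12 * 0.246437
= 5.9754e-13 m = 0.000598 nm
lambda' = 0.0501 + 0.000598
= 0.050698 nm

0.050698


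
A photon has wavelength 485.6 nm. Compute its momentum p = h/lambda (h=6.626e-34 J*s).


p = h / lambda
= 6.626e-34 / (485.6e-9)
= 6.626e-34 / 4.8560e-07
= 1.3645e-27 kg*m/s

1.3645e-27


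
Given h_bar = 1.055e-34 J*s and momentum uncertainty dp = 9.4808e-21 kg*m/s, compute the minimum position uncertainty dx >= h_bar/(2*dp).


dx = h_bar / (2 * dp)
= 1.055e-34 / (2 * 9.4808e-21)
= 1.055e-34 / 1.8962e-20
= 5.5639e-15 m

5.5639e-15


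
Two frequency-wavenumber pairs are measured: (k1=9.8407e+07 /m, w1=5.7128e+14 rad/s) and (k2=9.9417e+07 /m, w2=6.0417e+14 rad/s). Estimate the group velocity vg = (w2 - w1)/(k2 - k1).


vg = (w2 - w1) / (k2 - k1)
= (6.0417e+14 - 5.7128e+14) / (9.9417e+07 - 9.8407e+07)
= 3.2890e+13 / 1.0100e+06
= 3.2564e+07 m/s

3.2564e+07


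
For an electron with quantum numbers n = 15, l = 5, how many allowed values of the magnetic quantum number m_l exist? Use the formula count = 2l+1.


m_l ranges from -l to +l in integer steps
So m_l goes from -5 to +5
Count = 2l + 1 = 2*5 + 1
= 11

11


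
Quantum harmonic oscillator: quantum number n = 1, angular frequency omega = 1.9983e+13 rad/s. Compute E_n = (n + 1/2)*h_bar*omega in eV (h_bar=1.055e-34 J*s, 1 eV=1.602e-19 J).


E = (n + 1/2) * h_bar * omega
= (1 + 0.5) * 1.055e-34 * 1.9983e+13
= 1.5 * 2.1082e-21
= 3.1623e-21 J
= 0.0197 eV

0.0197


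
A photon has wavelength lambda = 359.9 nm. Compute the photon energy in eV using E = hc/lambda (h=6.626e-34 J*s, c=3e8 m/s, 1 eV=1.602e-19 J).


E = hc / lambda
= (6.626e-34)(3e8) / (359.9e-9)
= 1.9878e-25 / 3.5990e-07
= 5.5232e-19 J
Converting to eV: 5.5232e-19 / 1.602e-19
= 3.4477 eV

3.4477


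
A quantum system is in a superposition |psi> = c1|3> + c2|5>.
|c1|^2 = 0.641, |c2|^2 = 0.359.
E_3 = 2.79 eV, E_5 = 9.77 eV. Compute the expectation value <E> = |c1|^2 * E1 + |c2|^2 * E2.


<E> = |c1|^2 * E1 + |c2|^2 * E2
= 0.641 * 2.79 + 0.359 * 9.77
= 1.7884 + 3.5074
= 5.2958 eV

5.2958


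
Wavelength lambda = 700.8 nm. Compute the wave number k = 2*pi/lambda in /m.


k = 2 * pi / lambda
= 6.2832 / (700.8e-9)
= 6.2832 / 7.0080e-07
= 8.9657e+06 /m

8.9657e+06


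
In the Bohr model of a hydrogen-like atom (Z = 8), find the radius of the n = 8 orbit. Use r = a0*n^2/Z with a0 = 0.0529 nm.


r = a0 * n^2 / Z
= 0.0529 * 8^2 / 8
= 0.0529 * 64 / 8
= 0.4232 nm

0.4232


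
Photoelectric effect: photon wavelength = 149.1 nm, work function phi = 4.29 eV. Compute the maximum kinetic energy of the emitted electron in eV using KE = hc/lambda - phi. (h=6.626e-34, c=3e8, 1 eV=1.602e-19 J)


E_photon = hc / lambda
= (6.626e-34)(3e8) / (149.1e-9)
= 1.3332e-18 J
= 8.3221 eV
KE = E_photon - phi
= 8.3221 - 4.29
= 4.0321 eV

4.0321


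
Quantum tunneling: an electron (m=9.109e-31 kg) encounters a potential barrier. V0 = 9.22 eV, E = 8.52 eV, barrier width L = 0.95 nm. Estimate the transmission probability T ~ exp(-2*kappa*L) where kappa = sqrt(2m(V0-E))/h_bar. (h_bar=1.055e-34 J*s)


V0 - E = 0.7 eV = 1.1214e-19 J
kappa = sqrt(2 * m * (V0-E)) / h_bar
= sqrt(2 * 9.109e-31 * 1.1214e-19) / 1.055e-34
= 4.2843e+09 /m
2*kappa*L = 2 * 4.2843e+09 * 0.95e-9
= 8.1401
T = exp(-8.1401) = 2.915970e-04

2.915970e-04


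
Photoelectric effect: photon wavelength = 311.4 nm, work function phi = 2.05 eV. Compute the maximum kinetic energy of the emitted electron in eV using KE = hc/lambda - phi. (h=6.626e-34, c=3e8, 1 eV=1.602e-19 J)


E_photon = hc / lambda
= (6.626e-34)(3e8) / (311.4e-9)
= 6.3834e-19 J
= 3.9847 eV
KE = E_photon - phi
= 3.9847 - 2.05
= 1.9347 eV

1.9347


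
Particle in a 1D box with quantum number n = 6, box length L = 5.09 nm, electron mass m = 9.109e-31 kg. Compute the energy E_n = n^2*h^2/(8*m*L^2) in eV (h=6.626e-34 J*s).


E = n^2 * h^2 / (8 * m * L^2)
= 6^2 * (6.626e-34)^2 / (8 * 9.109e-31 * (5.09e-9)^2)
= 36 * 4.3904e-67 / (8 * 9.109e-31 * 2.5908e-17)
= 8.3716e-20 J
= 0.5226 eV

0.5226


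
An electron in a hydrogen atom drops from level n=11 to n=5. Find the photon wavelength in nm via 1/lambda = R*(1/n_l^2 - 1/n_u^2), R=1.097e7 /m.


1/lambda = R * (1/n_l^2 - 1/n_u^2)
= 1.097e7 * (1/5^2 - 1/11^2)
= 1.097e7 * (0.04 - 0.008264)
= 1.097e7 * 0.031736
= 3.4814e+05 /m
lambda = 1 / 3.4814e+05 = 2872.4172 nm

2872.4172


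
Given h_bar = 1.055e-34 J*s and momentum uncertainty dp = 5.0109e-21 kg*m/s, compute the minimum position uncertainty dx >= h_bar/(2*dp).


dx = h_bar / (2 * dp)
= 1.055e-34 / (2 * 5.0109e-21)
= 1.055e-34 / 1.0022e-20
= 1.0527e-14 m

1.0527e-14


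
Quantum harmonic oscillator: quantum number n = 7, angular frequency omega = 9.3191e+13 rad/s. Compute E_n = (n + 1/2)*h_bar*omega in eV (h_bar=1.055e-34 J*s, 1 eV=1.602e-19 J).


E = (n + 1/2) * h_bar * omega
= (7 + 0.5) * 1.055e-34 * 9.3191e+13
= 7.5 * 9.8317e-21
= 7.3737e-20 J
= 0.4603 eV

0.4603


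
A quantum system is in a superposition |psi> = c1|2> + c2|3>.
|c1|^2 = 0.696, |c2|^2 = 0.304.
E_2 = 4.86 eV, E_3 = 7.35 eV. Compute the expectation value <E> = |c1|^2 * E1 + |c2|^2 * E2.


<E> = |c1|^2 * E1 + |c2|^2 * E2
= 0.696 * 4.86 + 0.304 * 7.35
= 3.3826 + 2.2344
= 5.617 eV

5.617


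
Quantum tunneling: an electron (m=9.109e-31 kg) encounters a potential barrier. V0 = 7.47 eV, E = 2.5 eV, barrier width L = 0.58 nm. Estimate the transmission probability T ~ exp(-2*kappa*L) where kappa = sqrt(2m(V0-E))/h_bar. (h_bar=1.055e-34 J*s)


V0 - E = 4.97 eV = 7.9619e-19 J
kappa = sqrt(2 * m * (V0-E)) / h_bar
= sqrt(2 * 9.109e-31 * 7.9619e-19) / 1.055e-34
= 1.1416e+10 /m
2*kappa*L = 2 * 1.1416e+10 * 0.58e-9
= 13.2424
T = exp(-13.2424) = 1.773850e-06

1.773850e-06


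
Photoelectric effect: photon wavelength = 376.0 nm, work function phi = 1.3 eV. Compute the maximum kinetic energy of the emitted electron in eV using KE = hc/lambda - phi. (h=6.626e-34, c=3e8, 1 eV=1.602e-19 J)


E_photon = hc / lambda
= (6.626e-34)(3e8) / (376.0e-9)
= 5.2867e-19 J
= 3.3001 eV
KE = E_photon - phi
= 3.3001 - 1.3
= 2.0001 eV

2.0001


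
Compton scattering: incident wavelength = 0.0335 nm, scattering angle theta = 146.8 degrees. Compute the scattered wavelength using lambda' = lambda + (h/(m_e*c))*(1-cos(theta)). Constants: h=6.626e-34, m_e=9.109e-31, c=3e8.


Compton wavelength: h/(m_e*c) = 2.4247e-12 m
d_lambda = 2.4247e-12 * (1 - cos(146.8 deg))
= 2.4247e-12 * 1.836764
= 4.4536e-12 m = 0.004454 nm
lambda' = 0.0335 + 0.004454
= 0.037954 nm

0.037954


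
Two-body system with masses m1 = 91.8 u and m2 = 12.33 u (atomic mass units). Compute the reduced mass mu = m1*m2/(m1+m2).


mu = m1 * m2 / (m1 + m2)
= 91.8 * 12.33 / (91.8 + 12.33)
= 1131.894 / 104.13
= 10.87 u

10.87


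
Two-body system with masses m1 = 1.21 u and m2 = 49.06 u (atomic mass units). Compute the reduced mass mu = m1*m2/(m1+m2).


mu = m1 * m2 / (m1 + m2)
= 1.21 * 49.06 / (1.21 + 49.06)
= 59.3626 / 50.27
= 1.1809 u

1.1809


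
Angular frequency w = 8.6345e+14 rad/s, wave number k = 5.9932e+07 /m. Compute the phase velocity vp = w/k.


vp = w / k
= 8.6345e+14 / 5.9932e+07
= 1.4407e+07 m/s

1.4407e+07


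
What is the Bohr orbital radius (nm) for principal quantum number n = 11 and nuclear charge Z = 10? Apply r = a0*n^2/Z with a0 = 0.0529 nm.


r = a0 * n^2 / Z
= 0.0529 * 11^2 / 10
= 0.0529 * 121 / 10
= 0.6401 nm

0.6401


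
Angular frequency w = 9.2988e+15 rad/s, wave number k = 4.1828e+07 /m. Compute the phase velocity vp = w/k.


vp = w / k
= 9.2988e+15 / 4.1828e+07
= 2.2231e+08 m/s

2.2231e+08


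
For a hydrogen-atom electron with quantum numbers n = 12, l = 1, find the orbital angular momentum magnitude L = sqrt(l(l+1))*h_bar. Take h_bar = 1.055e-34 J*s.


L = sqrt(l*(l+1)) * h_bar
= sqrt(1 * 2) * 1.055e-34
= sqrt(2) * 1.055e-34
= 1.4142 * 1.055e-34
= 1.4920e-34 J*s

1.4920e-34


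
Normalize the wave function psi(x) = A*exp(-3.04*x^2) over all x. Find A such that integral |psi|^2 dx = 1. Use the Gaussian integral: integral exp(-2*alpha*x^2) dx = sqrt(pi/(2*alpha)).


integral |psi|^2 dx = A^2 * sqrt(pi/(2*alpha)) = 1
A^2 = sqrt(2*alpha/pi)
= sqrt(2 * 3.04 / pi)
= 1.391159
A = sqrt(1.391159)
= 1.1795

1.1795


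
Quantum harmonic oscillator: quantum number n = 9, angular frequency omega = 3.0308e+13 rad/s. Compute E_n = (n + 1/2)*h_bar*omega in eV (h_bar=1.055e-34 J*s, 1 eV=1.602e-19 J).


E = (n + 1/2) * h_bar * omega
= (9 + 0.5) * 1.055e-34 * 3.0308e+13
= 9.5 * 3.1975e-21
= 3.0376e-20 J
= 0.1896 eV

0.1896


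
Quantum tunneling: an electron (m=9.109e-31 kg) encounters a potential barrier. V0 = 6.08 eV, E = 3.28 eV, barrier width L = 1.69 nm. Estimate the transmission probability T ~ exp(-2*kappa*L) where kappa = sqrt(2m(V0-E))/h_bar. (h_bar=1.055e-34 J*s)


V0 - E = 2.8 eV = 4.4856e-19 J
kappa = sqrt(2 * m * (V0-E)) / h_bar
= sqrt(2 * 9.109e-31 * 4.4856e-19) / 1.055e-34
= 8.5686e+09 /m
2*kappa*L = 2 * 8.5686e+09 * 1.69e-9
= 28.9618
T = exp(-28.9618) = 2.642835e-13

2.642835e-13


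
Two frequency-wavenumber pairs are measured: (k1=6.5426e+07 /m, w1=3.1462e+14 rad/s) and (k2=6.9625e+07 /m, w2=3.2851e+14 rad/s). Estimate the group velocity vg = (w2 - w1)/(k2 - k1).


vg = (w2 - w1) / (k2 - k1)
= (3.2851e+14 - 3.1462e+14) / (6.9625e+07 - 6.5426e+07)
= 1.3890e+13 / 4.1990e+06
= 3.3079e+06 m/s

3.3079e+06


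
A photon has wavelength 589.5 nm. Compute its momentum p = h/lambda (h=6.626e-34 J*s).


p = h / lambda
= 6.626e-34 / (589.5e-9)
= 6.626e-34 / 5.8950e-07
= 1.1240e-27 kg*m/s

1.1240e-27


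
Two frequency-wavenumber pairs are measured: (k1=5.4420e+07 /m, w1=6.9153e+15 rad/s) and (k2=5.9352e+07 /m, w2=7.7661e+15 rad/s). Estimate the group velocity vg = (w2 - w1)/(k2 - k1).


vg = (w2 - w1) / (k2 - k1)
= (7.7661e+15 - 6.9153e+15) / (5.9352e+07 - 5.4420e+07)
= 8.5080e+14 / 4.9320e+06
= 1.7251e+08 m/s

1.7251e+08


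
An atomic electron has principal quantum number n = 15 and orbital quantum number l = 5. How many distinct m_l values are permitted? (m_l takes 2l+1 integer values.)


m_l ranges from -l to +l in integer steps
So m_l goes from -5 to +5
Count = 2l + 1 = 2*5 + 1
= 11

11


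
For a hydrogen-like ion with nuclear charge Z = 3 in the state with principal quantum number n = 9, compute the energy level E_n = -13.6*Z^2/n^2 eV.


E_n = -13.6 * Z^2 / n^2
= -13.6 * 3^2 / 9^2
= -13.6 * 9 / 81
= -1.5111 eV

-1.5111


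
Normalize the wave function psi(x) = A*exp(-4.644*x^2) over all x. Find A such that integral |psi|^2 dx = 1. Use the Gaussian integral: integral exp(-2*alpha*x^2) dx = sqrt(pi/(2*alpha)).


integral |psi|^2 dx = A^2 * sqrt(pi/(2*alpha)) = 1
A^2 = sqrt(2*alpha/pi)
= sqrt(2 * 4.644 / pi)
= 1.719437
A = sqrt(1.719437)
= 1.3113

1.3113


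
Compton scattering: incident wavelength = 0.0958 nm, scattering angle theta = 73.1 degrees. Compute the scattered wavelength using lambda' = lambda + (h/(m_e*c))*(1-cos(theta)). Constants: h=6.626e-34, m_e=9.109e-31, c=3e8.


Compton wavelength: h/(m_e*c) = 2.4247e-12 m
d_lambda = 2.4247e-12 * (1 - cos(73.1 deg))
= 2.4247e-12 * 0.709298
= 1.7198e-12 m = 0.00172 nm
lambda' = 0.0958 + 0.00172
= 0.09752 nm

0.09752


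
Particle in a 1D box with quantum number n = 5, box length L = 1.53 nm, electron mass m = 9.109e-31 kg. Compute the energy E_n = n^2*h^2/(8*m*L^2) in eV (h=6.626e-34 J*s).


E = n^2 * h^2 / (8 * m * L^2)
= 5^2 * (6.626e-34)^2 / (8 * 9.109e-31 * (1.53e-9)^2)
= 25 * 4.3904e-67 / (8 * 9.109e-31 * 2.3409e-18)
= 6.4343e-19 J
= 4.0164 eV

4.0164


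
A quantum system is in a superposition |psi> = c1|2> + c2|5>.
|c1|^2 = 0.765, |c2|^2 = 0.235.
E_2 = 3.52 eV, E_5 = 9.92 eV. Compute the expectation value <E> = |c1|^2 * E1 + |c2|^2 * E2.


<E> = |c1|^2 * E1 + |c2|^2 * E2
= 0.765 * 3.52 + 0.235 * 9.92
= 2.6928 + 2.3312
= 5.024 eV

5.024


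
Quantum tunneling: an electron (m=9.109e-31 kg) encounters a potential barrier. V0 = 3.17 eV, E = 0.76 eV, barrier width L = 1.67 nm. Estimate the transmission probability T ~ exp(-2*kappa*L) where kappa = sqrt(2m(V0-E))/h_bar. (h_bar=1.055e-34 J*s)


V0 - E = 2.41 eV = 3.8608e-19 J
kappa = sqrt(2 * m * (V0-E)) / h_bar
= sqrt(2 * 9.109e-31 * 3.8608e-19) / 1.055e-34
= 7.9495e+09 /m
2*kappa*L = 2 * 7.9495e+09 * 1.67e-9
= 26.5512
T = exp(-26.5512) = 2.944157e-12

2.944157e-12


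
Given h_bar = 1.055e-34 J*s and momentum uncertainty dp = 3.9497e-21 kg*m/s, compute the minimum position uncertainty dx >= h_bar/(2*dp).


dx = h_bar / (2 * dp)
= 1.055e-34 / (2 * 3.9497e-21)
= 1.055e-34 / 7.8994e-21
= 1.3355e-14 m

1.3355e-14


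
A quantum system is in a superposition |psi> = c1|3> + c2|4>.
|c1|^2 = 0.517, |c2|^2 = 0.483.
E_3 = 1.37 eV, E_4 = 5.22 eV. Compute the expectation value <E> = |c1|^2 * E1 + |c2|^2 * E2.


<E> = |c1|^2 * E1 + |c2|^2 * E2
= 0.517 * 1.37 + 0.483 * 5.22
= 0.7083 + 2.5213
= 3.2295 eV

3.2295


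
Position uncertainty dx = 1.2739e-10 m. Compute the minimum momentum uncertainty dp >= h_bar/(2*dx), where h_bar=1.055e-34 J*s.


dp = h_bar / (2 * dx)
= 1.055e-34 / (2 * 1.2739e-10)
= 1.055e-34 / 2.5478e-10
= 4.1408e-25 kg*m/s

4.1408e-25


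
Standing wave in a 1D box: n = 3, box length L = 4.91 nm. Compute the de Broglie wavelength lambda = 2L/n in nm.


lambda = 2L / n
= 2 * 4.91 / 3
= 9.82 / 3
= 3.2733 nm

3.2733


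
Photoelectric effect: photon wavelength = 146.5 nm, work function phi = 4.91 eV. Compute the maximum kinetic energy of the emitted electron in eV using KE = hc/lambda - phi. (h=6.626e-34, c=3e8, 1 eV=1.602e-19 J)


E_photon = hc / lambda
= (6.626e-34)(3e8) / (146.5e-9)
= 1.3569e-18 J
= 8.4698 eV
KE = E_photon - phi
= 8.4698 - 4.91
= 3.5598 eV

3.5598


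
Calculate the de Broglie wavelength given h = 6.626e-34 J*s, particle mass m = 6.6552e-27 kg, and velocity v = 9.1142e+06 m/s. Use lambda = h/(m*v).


lambda = h / (m * v)
= 6.626e-34 / (6.6552e-27 * 9.1142e+06)
= 6.626e-34 / 6.0657e-20
= 1.0924e-14 m

1.0924e-14


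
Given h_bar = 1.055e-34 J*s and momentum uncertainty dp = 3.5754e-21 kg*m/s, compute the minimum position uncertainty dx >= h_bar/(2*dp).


dx = h_bar / (2 * dp)
= 1.055e-34 / (2 * 3.5754e-21)
= 1.055e-34 / 7.1508e-21
= 1.4754e-14 m

1.4754e-14


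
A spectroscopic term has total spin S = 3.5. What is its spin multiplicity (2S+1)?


Spin multiplicity = 2S + 1
= 2 * 3.5 + 1
= 7.0 + 1
= 8

8


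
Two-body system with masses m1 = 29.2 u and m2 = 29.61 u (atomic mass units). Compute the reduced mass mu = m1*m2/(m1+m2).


mu = m1 * m2 / (m1 + m2)
= 29.2 * 29.61 / (29.2 + 29.61)
= 864.612 / 58.81
= 14.7018 u

14.7018


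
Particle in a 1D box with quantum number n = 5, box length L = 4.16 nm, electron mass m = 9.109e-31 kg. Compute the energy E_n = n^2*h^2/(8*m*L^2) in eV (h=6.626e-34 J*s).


E = n^2 * h^2 / (8 * m * L^2)
= 5^2 * (6.626e-34)^2 / (8 * 9.109e-31 * (4.16e-9)^2)
= 25 * 4.3904e-67 / (8 * 9.109e-31 * 1.7306e-17)
= 8.7035e-20 J
= 0.5433 eV

0.5433


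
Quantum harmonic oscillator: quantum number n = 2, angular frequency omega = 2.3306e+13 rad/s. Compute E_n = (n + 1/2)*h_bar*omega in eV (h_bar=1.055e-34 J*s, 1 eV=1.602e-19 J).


E = (n + 1/2) * h_bar * omega
= (2 + 0.5) * 1.055e-34 * 2.3306e+13
= 2.5 * 2.4588e-21
= 6.1470e-21 J
= 0.0384 eV

0.0384


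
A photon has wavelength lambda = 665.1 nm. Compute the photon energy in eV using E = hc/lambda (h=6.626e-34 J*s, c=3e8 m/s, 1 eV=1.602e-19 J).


E = hc / lambda
= (6.626e-34)(3e8) / (665.1e-9)
= 1.9878e-25 / 6.6510e-07
= 2.9887e-19 J
Converting to eV: 2.9887e-19 / 1.602e-19
= 1.8656 eV

1.8656


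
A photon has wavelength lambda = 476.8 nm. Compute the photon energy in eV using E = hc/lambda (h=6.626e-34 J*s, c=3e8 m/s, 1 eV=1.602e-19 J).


E = hc / lambda
= (6.626e-34)(3e8) / (476.8e-9)
= 1.9878e-25 / 4.7680e-07
= 4.1690e-19 J
Converting to eV: 4.1690e-19 / 1.602e-19
= 2.6024 eV

2.6024


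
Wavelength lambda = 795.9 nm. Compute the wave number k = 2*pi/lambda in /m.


k = 2 * pi / lambda
= 6.2832 / (795.9e-9)
= 6.2832 / 7.9590e-07
= 7.8944e+06 /m

7.8944e+06


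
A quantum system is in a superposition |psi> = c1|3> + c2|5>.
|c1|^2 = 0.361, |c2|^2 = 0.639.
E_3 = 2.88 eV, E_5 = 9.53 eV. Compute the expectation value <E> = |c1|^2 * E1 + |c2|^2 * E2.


<E> = |c1|^2 * E1 + |c2|^2 * E2
= 0.361 * 2.88 + 0.639 * 9.53
= 1.0397 + 6.0897
= 7.1293 eV

7.1293


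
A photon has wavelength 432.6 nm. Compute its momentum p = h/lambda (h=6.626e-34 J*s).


p = h / lambda
= 6.626e-34 / (432.6e-9)
= 6.626e-34 / 4.3260e-07
= 1.5317e-27 kg*m/s

1.5317e-27


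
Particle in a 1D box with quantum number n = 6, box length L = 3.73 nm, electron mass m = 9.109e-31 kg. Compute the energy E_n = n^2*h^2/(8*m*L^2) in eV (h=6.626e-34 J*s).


E = n^2 * h^2 / (8 * m * L^2)
= 6^2 * (6.626e-34)^2 / (8 * 9.109e-31 * (3.73e-9)^2)
= 36 * 4.3904e-67 / (8 * 9.109e-31 * 1.3913e-17)
= 1.5589e-19 J
= 0.9731 eV

0.9731


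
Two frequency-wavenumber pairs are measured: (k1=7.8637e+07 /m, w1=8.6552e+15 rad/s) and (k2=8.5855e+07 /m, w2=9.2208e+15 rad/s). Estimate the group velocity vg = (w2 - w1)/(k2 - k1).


vg = (w2 - w1) / (k2 - k1)
= (9.2208e+15 - 8.6552e+15) / (8.5855e+07 - 7.8637e+07)
= 5.6560e+14 / 7.2180e+06
= 7.8360e+07 m/s

7.8360e+07


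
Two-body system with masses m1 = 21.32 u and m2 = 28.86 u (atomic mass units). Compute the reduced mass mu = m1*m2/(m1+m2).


mu = m1 * m2 / (m1 + m2)
= 21.32 * 28.86 / (21.32 + 28.86)
= 615.2952 / 50.18
= 12.2618 u

12.2618


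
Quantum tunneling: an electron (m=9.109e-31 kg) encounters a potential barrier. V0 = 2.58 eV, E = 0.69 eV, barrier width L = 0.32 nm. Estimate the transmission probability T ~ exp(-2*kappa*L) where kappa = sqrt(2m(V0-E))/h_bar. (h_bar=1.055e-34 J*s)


V0 - E = 1.89 eV = 3.0278e-19 J
kappa = sqrt(2 * m * (V0-E)) / h_bar
= sqrt(2 * 9.109e-31 * 3.0278e-19) / 1.055e-34
= 7.0398e+09 /m
2*kappa*L = 2 * 7.0398e+09 * 0.32e-9
= 4.5055
T = exp(-4.5055) = 1.104841e-02

1.104841e-02
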